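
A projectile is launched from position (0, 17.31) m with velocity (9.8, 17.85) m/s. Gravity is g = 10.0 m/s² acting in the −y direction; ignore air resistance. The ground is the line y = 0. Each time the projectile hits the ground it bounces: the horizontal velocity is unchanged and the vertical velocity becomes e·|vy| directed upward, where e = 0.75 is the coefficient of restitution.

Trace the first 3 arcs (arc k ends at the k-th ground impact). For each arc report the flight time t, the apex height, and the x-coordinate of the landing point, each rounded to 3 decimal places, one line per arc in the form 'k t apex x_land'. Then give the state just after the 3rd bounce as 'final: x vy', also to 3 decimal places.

1 4.363 33.241 42.761
2 3.868 18.698 80.664
3 2.901 10.518 109.091
final: 109.091 10.878

Arc 1: start y=17.310, vy=17.850 → t=4.363, apex=33.241, x_land=42.761, impact vy=-25.784
  bounce: vy ← 0.75·25.784 = 19.338
Arc 2: start y=0.000, vy=19.338 → t=3.868, apex=18.698, x_land=80.664, impact vy=-19.338
  bounce: vy ← 0.75·19.338 = 14.504
Arc 3: start y=0.000, vy=14.504 → t=2.901, apex=10.518, x_land=109.091, impact vy=-14.504
  bounce: vy ← 0.75·14.504 = 10.878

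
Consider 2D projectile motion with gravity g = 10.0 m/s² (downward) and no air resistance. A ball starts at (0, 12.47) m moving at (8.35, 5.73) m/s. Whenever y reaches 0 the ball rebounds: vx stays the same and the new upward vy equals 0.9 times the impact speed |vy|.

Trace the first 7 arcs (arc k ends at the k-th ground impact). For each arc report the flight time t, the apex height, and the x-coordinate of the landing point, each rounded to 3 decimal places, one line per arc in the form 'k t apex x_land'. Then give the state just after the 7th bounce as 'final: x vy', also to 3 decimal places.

1 2.253 14.112 18.812
2 3.024 11.430 44.062
3 2.722 9.259 66.788
4 2.449 7.500 87.240
5 2.204 6.075 105.647
6 1.984 4.920 122.214
7 1.786 3.986 137.124
final: 137.124 8.035

Arc 1: start y=12.470, vy=5.730 → t=2.253, apex=14.112, x_land=18.812, impact vy=-16.800
  bounce: vy ← 0.9·16.800 = 15.120
Arc 2: start y=0.000, vy=15.120 → t=3.024, apex=11.430, x_land=44.062, impact vy=-15.120
  bounce: vy ← 0.9·15.120 = 13.608
Arc 3: start y=0.000, vy=13.608 → t=2.722, apex=9.259, x_land=66.788, impact vy=-13.608
  bounce: vy ← 0.9·13.608 = 12.247
Arc 4: start y=0.000, vy=12.247 → t=2.449, apex=7.500, x_land=87.240, impact vy=-12.247
  bounce: vy ← 0.9·12.247 = 11.022
Arc 5: start y=0.000, vy=11.022 → t=2.204, apex=6.075, x_land=105.647, impact vy=-11.022
  bounce: vy ← 0.9·11.022 = 9.920
Arc 6: start y=0.000, vy=9.920 → t=1.984, apex=4.920, x_land=122.214, impact vy=-9.920
  bounce: vy ← 0.9·9.920 = 8.928
Arc 7: start y=0.000, vy=8.928 → t=1.786, apex=3.986, x_land=137.124, impact vy=-8.928
  bounce: vy ← 0.9·8.928 = 8.035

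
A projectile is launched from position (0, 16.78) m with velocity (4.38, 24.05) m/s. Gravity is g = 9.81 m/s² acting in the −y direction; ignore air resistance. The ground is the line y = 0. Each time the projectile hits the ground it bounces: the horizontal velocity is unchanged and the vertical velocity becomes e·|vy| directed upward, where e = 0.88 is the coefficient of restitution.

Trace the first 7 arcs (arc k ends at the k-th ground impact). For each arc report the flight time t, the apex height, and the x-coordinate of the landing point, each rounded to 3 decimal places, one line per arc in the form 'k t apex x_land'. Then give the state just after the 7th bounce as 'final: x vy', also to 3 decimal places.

Arc 1: start y=16.780, vy=24.050 → t=5.523, apex=46.260, x_land=24.189, impact vy=-30.127
  bounce: vy ← 0.88·30.127 = 26.512
Arc 2: start y=0.000, vy=26.512 → t=5.405, apex=35.824, x_land=47.863, impact vy=-26.512
  bounce: vy ← 0.88·26.512 = 23.330
Arc 3: start y=0.000, vy=23.330 → t=4.756, apex=27.742, x_land=68.696, impact vy=-23.330
  bounce: vy ← 0.88·23.330 = 20.531
Arc 4: start y=0.000, vy=20.531 → t=4.186, apex=21.483, x_land=87.029, impact vy=-20.531
  bounce: vy ← 0.88·20.531 = 18.067
Arc 5: start y=0.000, vy=18.067 → t=3.683, apex=16.637, x_land=103.162, impact vy=-18.067
  bounce: vy ← 0.88·18.067 = 15.899
Arc 6: start y=0.000, vy=15.899 → t=3.241, apex=12.884, x_land=117.360, impact vy=-15.899
  bounce: vy ← 0.88·15.899 = 13.991
Arc 7: start y=0.000, vy=13.991 → t=2.852, apex=9.977, x_land=129.853, impact vy=-13.991
  bounce: vy ← 0.88·13.991 = 12.312

1 5.523 46.260 24.189
2 5.405 35.824 47.863
3 4.756 27.742 68.696
4 4.186 21.483 87.029
5 3.683 16.637 103.162
6 3.241 12.884 117.360
7 2.852 9.977 129.853
final: 129.853 12.312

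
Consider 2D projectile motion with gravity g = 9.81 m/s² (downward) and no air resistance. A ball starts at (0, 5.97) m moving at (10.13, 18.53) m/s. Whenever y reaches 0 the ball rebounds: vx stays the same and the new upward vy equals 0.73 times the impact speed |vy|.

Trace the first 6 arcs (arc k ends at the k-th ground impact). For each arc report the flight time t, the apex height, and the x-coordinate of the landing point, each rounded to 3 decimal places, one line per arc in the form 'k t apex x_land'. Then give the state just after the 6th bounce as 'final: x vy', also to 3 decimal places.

1 4.076 23.471 41.294
2 3.194 12.507 73.646
3 2.331 6.665 97.263
4 1.702 3.552 114.503
5 1.242 1.893 127.089
6 0.907 1.009 136.276
final: 136.276 3.247

Arc 1: start y=5.970, vy=18.530 → t=4.076, apex=23.471, x_land=41.294, impact vy=-21.459
  bounce: vy ← 0.73·21.459 = 15.665
Arc 2: start y=0.000, vy=15.665 → t=3.194, apex=12.507, x_land=73.646, impact vy=-15.665
  bounce: vy ← 0.73·15.665 = 11.436
Arc 3: start y=0.000, vy=11.436 → t=2.331, apex=6.665, x_land=97.263, impact vy=-11.436
  bounce: vy ← 0.73·11.436 = 8.348
Arc 4: start y=0.000, vy=8.348 → t=1.702, apex=3.552, x_land=114.503, impact vy=-8.348
  bounce: vy ← 0.73·8.348 = 6.094
Arc 5: start y=0.000, vy=6.094 → t=1.242, apex=1.893, x_land=127.089, impact vy=-6.094
  bounce: vy ← 0.73·6.094 = 4.449
Arc 6: start y=0.000, vy=4.449 → t=0.907, apex=1.009, x_land=136.276, impact vy=-4.449
  bounce: vy ← 0.73·4.449 = 3.247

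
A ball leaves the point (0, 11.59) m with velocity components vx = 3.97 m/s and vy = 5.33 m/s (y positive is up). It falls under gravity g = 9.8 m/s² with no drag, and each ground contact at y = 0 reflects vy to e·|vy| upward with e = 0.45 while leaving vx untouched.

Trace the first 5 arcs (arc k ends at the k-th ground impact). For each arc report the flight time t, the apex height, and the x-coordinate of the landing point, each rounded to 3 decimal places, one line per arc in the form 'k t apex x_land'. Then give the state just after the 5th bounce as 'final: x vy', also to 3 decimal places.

Arc 1: start y=11.590, vy=5.330 → t=2.175, apex=13.039, x_land=8.635, impact vy=-15.987
  bounce: vy ← 0.45·15.987 = 7.194
Arc 2: start y=0.000, vy=7.194 → t=1.468, apex=2.640, x_land=14.464, impact vy=-7.194
  bounce: vy ← 0.45·7.194 = 3.237
Arc 3: start y=0.000, vy=3.237 → t=0.661, apex=0.535, x_land=17.087, impact vy=-3.237
  bounce: vy ← 0.45·3.237 = 1.457
Arc 4: start y=0.000, vy=1.457 → t=0.297, apex=0.108, x_land=18.267, impact vy=-1.457
  bounce: vy ← 0.45·1.457 = 0.656
Arc 5: start y=0.000, vy=0.656 → t=0.134, apex=0.022, x_land=18.798, impact vy=-0.656
  bounce: vy ← 0.45·0.656 = 0.295

1 2.175 13.039 8.635
2 1.468 2.640 14.464
3 0.661 0.535 17.087
4 0.297 0.108 18.267
5 0.134 0.022 18.798
final: 18.798 0.295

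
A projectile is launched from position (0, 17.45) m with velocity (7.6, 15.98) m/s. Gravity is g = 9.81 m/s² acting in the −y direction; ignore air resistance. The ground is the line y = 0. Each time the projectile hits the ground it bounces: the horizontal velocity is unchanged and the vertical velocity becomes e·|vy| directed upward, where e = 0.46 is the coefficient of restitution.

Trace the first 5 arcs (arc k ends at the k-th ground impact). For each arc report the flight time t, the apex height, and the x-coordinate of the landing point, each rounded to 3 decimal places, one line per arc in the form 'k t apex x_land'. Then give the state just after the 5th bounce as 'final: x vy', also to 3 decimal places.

1 4.121 30.465 31.321
2 2.293 6.446 48.746
3 1.055 1.364 56.762
4 0.485 0.289 60.449
5 0.223 0.061 62.145
final: 62.145 0.504

Arc 1: start y=17.450, vy=15.980 → t=4.121, apex=30.465, x_land=31.321, impact vy=-24.449
  bounce: vy ← 0.46·24.449 = 11.246
Arc 2: start y=0.000, vy=11.246 → t=2.293, apex=6.446, x_land=48.746, impact vy=-11.246
  bounce: vy ← 0.46·11.246 = 5.173
Arc 3: start y=0.000, vy=5.173 → t=1.055, apex=1.364, x_land=56.762, impact vy=-5.173
  bounce: vy ← 0.46·5.173 = 2.380
Arc 4: start y=0.000, vy=2.380 → t=0.485, apex=0.289, x_land=60.449, impact vy=-2.380
  bounce: vy ← 0.46·2.380 = 1.095
Arc 5: start y=0.000, vy=1.095 → t=0.223, apex=0.061, x_land=62.145, impact vy=-1.095
  bounce: vy ← 0.46·1.095 = 0.504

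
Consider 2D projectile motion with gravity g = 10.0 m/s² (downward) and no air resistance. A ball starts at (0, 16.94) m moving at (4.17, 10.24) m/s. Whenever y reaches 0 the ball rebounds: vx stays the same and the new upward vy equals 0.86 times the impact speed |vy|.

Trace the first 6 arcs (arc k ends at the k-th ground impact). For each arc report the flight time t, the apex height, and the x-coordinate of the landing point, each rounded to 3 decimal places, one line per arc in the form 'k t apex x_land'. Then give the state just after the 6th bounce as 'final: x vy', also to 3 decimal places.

1 3.130 22.183 13.053
2 3.623 16.406 28.161
3 3.116 12.134 41.153
4 2.679 8.974 52.327
5 2.304 6.638 61.936
6 1.982 4.909 70.199
final: 70.199 8.521

Arc 1: start y=16.940, vy=10.240 → t=3.130, apex=22.183, x_land=13.053, impact vy=-21.063
  bounce: vy ← 0.86·21.063 = 18.114
Arc 2: start y=0.000, vy=18.114 → t=3.623, apex=16.406, x_land=28.161, impact vy=-18.114
  bounce: vy ← 0.86·18.114 = 15.578
Arc 3: start y=0.000, vy=15.578 → t=3.116, apex=12.134, x_land=41.153, impact vy=-15.578
  bounce: vy ← 0.86·15.578 = 13.397
Arc 4: start y=0.000, vy=13.397 → t=2.679, apex=8.974, x_land=52.327, impact vy=-13.397
  bounce: vy ← 0.86·13.397 = 11.522
Arc 5: start y=0.000, vy=11.522 → t=2.304, apex=6.638, x_land=61.936, impact vy=-11.522
  bounce: vy ← 0.86·11.522 = 9.909
Arc 6: start y=0.000, vy=9.909 → t=1.982, apex=4.909, x_land=70.199, impact vy=-9.909
  bounce: vy ← 0.86·9.909 = 8.521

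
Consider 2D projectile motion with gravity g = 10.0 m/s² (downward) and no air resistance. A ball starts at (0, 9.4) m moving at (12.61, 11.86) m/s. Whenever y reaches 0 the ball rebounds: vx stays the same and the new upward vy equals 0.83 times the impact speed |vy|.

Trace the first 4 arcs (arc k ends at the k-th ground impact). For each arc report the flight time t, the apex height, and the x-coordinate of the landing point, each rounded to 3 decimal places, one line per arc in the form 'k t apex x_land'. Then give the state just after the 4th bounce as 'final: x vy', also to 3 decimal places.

Arc 1: start y=9.400, vy=11.860 → t=2.999, apex=16.433, x_land=37.816, impact vy=-18.129
  bounce: vy ← 0.83·18.129 = 15.047
Arc 2: start y=0.000, vy=15.047 → t=3.009, apex=11.321, x_land=75.765, impact vy=-15.047
  bounce: vy ← 0.83·15.047 = 12.489
Arc 3: start y=0.000, vy=12.489 → t=2.498, apex=7.799, x_land=107.262, impact vy=-12.489
  bounce: vy ← 0.83·12.489 = 10.366
Arc 4: start y=0.000, vy=10.366 → t=2.073, apex=5.373, x_land=133.405, impact vy=-10.366
  bounce: vy ← 0.83·10.366 = 8.604

1 2.999 16.433 37.816
2 3.009 11.321 75.765
3 2.498 7.799 107.262
4 2.073 5.373 133.405
final: 133.405 8.604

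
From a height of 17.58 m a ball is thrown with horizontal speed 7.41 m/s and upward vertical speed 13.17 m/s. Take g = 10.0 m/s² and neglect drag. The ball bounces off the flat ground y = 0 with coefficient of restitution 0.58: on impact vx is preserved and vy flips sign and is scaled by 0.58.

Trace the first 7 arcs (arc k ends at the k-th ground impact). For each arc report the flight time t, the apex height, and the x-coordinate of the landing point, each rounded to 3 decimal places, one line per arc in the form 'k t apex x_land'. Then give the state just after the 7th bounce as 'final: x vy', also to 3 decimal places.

1 3.608 26.252 26.738
2 2.658 8.831 46.434
3 1.542 2.971 57.858
4 0.894 0.999 64.483
5 0.519 0.336 68.326
6 0.301 0.113 70.555
7 0.174 0.038 71.848
final: 71.848 0.506

Arc 1: start y=17.580, vy=13.170 → t=3.608, apex=26.252, x_land=26.738, impact vy=-22.914
  bounce: vy ← 0.58·22.914 = 13.290
Arc 2: start y=0.000, vy=13.290 → t=2.658, apex=8.831, x_land=46.434, impact vy=-13.290
  bounce: vy ← 0.58·13.290 = 7.708
Arc 3: start y=0.000, vy=7.708 → t=1.542, apex=2.971, x_land=57.858, impact vy=-7.708
  bounce: vy ← 0.58·7.708 = 4.471
Arc 4: start y=0.000, vy=4.471 → t=0.894, apex=0.999, x_land=64.483, impact vy=-4.471
  bounce: vy ← 0.58·4.471 = 2.593
Arc 5: start y=0.000, vy=2.593 → t=0.519, apex=0.336, x_land=68.326, impact vy=-2.593
  bounce: vy ← 0.58·2.593 = 1.504
Arc 6: start y=0.000, vy=1.504 → t=0.301, apex=0.113, x_land=70.555, impact vy=-1.504
  bounce: vy ← 0.58·1.504 = 0.872
Arc 7: start y=0.000, vy=0.872 → t=0.174, apex=0.038, x_land=71.848, impact vy=-0.872
  bounce: vy ← 0.58·0.872 = 0.506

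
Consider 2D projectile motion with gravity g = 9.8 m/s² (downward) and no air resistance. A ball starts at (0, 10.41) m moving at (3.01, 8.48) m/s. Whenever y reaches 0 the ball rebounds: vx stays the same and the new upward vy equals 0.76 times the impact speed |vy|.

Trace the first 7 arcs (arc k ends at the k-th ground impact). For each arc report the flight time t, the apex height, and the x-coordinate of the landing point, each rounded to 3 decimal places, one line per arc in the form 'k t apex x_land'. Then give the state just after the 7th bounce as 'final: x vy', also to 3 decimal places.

1 2.560 14.079 7.707
2 2.576 8.132 15.462
3 1.958 4.697 21.356
4 1.488 2.713 25.835
5 1.131 1.567 29.240
6 0.860 0.905 31.827
7 0.653 0.523 33.793
final: 33.793 2.433

Arc 1: start y=10.410, vy=8.480 → t=2.560, apex=14.079, x_land=7.707, impact vy=-16.612
  bounce: vy ← 0.76·16.612 = 12.625
Arc 2: start y=0.000, vy=12.625 → t=2.576, apex=8.132, x_land=15.462, impact vy=-12.625
  bounce: vy ← 0.76·12.625 = 9.595
Arc 3: start y=0.000, vy=9.595 → t=1.958, apex=4.697, x_land=21.356, impact vy=-9.595
  bounce: vy ← 0.76·9.595 = 7.292
Arc 4: start y=0.000, vy=7.292 → t=1.488, apex=2.713, x_land=25.835, impact vy=-7.292
  bounce: vy ← 0.76·7.292 = 5.542
Arc 5: start y=0.000, vy=5.542 → t=1.131, apex=1.567, x_land=29.240, impact vy=-5.542
  bounce: vy ← 0.76·5.542 = 4.212
Arc 6: start y=0.000, vy=4.212 → t=0.860, apex=0.905, x_land=31.827, impact vy=-4.212
  bounce: vy ← 0.76·4.212 = 3.201
Arc 7: start y=0.000, vy=3.201 → t=0.653, apex=0.523, x_land=33.793, impact vy=-3.201
  bounce: vy ← 0.76·3.201 = 2.433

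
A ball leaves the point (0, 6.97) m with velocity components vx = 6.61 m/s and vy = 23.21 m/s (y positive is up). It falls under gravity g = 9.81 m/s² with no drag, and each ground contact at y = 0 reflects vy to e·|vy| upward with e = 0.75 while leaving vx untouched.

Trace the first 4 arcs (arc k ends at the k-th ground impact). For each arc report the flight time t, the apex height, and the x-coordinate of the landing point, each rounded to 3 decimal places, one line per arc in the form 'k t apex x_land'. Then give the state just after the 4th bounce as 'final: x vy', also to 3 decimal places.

Arc 1: start y=6.970, vy=23.210 → t=5.015, apex=34.427, x_land=33.151, impact vy=-25.990
  bounce: vy ← 0.75·25.990 = 19.492
Arc 2: start y=0.000, vy=19.492 → t=3.974, apex=19.365, x_land=59.418, impact vy=-19.492
  bounce: vy ← 0.75·19.492 = 14.619
Arc 3: start y=0.000, vy=14.619 → t=2.980, apex=10.893, x_land=79.119, impact vy=-14.619
  bounce: vy ← 0.75·14.619 = 10.964
Arc 4: start y=0.000, vy=10.964 → t=2.235, apex=6.127, x_land=93.895, impact vy=-10.964
  bounce: vy ← 0.75·10.964 = 8.223

1 5.015 34.427 33.151
2 3.974 19.365 59.418
3 2.980 10.893 79.119
4 2.235 6.127 93.895
final: 93.895 8.223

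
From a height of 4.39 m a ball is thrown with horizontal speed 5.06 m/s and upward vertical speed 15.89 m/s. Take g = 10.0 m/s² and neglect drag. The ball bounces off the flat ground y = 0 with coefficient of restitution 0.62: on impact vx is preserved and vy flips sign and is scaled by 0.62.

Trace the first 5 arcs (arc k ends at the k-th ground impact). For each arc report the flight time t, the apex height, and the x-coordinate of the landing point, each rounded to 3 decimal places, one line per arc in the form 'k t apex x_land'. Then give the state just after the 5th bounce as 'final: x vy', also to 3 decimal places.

1 3.434 17.015 17.375
2 2.287 6.540 28.949
3 1.418 2.514 36.125
4 0.879 0.966 40.574
5 0.545 0.371 43.333
final: 43.333 1.690

Arc 1: start y=4.390, vy=15.890 → t=3.434, apex=17.015, x_land=17.375, impact vy=-18.447
  bounce: vy ← 0.62·18.447 = 11.437
Arc 2: start y=0.000, vy=11.437 → t=2.287, apex=6.540, x_land=28.949, impact vy=-11.437
  bounce: vy ← 0.62·11.437 = 7.091
Arc 3: start y=0.000, vy=7.091 → t=1.418, apex=2.514, x_land=36.125, impact vy=-7.091
  bounce: vy ← 0.62·7.091 = 4.396
Arc 4: start y=0.000, vy=4.396 → t=0.879, apex=0.966, x_land=40.574, impact vy=-4.396
  bounce: vy ← 0.62·4.396 = 2.726
Arc 5: start y=0.000, vy=2.726 → t=0.545, apex=0.371, x_land=43.333, impact vy=-2.726
  bounce: vy ← 0.62·2.726 = 1.690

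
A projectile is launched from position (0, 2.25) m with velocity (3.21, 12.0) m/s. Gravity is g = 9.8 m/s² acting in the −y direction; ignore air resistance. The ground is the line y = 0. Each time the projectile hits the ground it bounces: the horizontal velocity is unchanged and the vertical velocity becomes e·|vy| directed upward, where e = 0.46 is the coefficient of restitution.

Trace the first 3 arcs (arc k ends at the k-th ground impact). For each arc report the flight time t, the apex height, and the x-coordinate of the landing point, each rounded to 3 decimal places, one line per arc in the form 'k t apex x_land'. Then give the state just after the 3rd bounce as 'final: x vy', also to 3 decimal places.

1 2.624 9.597 8.423
2 1.288 2.031 12.556
3 0.592 0.430 14.457
final: 14.457 1.335

Arc 1: start y=2.250, vy=12.000 → t=2.624, apex=9.597, x_land=8.423, impact vy=-13.715
  bounce: vy ← 0.46·13.715 = 6.309
Arc 2: start y=0.000, vy=6.309 → t=1.288, apex=2.031, x_land=12.556, impact vy=-6.309
  bounce: vy ← 0.46·6.309 = 2.902
Arc 3: start y=0.000, vy=2.902 → t=0.592, apex=0.430, x_land=14.457, impact vy=-2.902
  bounce: vy ← 0.46·2.902 = 1.335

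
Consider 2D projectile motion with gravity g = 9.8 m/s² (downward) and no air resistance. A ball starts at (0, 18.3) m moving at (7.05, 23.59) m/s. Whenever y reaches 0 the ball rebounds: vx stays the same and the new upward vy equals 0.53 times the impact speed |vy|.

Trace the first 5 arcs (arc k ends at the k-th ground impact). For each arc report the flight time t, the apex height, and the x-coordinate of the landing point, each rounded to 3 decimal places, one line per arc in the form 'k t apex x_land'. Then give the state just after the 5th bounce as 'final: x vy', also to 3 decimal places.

1 5.494 46.692 38.733
2 3.272 13.116 61.802
3 1.734 3.684 74.028
4 0.919 1.035 80.508
5 0.487 0.291 83.942
final: 83.942 1.265

Arc 1: start y=18.300, vy=23.590 → t=5.494, apex=46.692, x_land=38.733, impact vy=-30.252
  bounce: vy ← 0.53·30.252 = 16.033
Arc 2: start y=0.000, vy=16.033 → t=3.272, apex=13.116, x_land=61.802, impact vy=-16.033
  bounce: vy ← 0.53·16.033 = 8.498
Arc 3: start y=0.000, vy=8.498 → t=1.734, apex=3.684, x_land=74.028, impact vy=-8.498
  bounce: vy ← 0.53·8.498 = 4.504
Arc 4: start y=0.000, vy=4.504 → t=0.919, apex=1.035, x_land=80.508, impact vy=-4.504
  bounce: vy ← 0.53·4.504 = 2.387
Arc 5: start y=0.000, vy=2.387 → t=0.487, apex=0.291, x_land=83.942, impact vy=-2.387
  bounce: vy ← 0.53·2.387 = 1.265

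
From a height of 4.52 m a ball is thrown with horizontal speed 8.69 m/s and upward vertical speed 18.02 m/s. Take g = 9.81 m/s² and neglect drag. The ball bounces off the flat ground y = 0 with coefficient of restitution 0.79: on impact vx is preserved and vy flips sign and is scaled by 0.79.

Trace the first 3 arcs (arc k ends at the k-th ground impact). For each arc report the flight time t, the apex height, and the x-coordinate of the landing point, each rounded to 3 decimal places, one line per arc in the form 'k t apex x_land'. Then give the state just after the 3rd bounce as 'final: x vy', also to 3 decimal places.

Arc 1: start y=4.520, vy=18.020 → t=3.910, apex=21.070, x_land=33.974, impact vy=-20.332
  bounce: vy ← 0.79·20.332 = 16.063
Arc 2: start y=0.000, vy=16.063 → t=3.275, apex=13.150, x_land=62.431, impact vy=-16.063
  bounce: vy ← 0.79·16.063 = 12.689
Arc 3: start y=0.000, vy=12.689 → t=2.587, apex=8.207, x_land=84.912, impact vy=-12.689
  bounce: vy ← 0.79·12.689 = 10.025

1 3.910 21.070 33.974
2 3.275 13.150 62.431
3 2.587 8.207 84.912
final: 84.912 10.025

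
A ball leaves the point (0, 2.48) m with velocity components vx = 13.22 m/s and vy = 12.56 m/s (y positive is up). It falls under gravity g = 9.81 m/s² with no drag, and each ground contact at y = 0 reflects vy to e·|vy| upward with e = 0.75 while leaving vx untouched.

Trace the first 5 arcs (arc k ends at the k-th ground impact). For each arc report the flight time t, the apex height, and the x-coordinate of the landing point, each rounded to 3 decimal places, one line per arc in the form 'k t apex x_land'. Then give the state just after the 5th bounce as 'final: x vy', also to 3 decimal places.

Arc 1: start y=2.480, vy=12.560 → t=2.745, apex=10.520, x_land=36.287, impact vy=-14.367
  bounce: vy ← 0.75·14.367 = 10.775
Arc 2: start y=0.000, vy=10.775 → t=2.197, apex=5.918, x_land=65.329, impact vy=-10.775
  bounce: vy ← 0.75·10.775 = 8.081
Arc 3: start y=0.000, vy=8.081 → t=1.648, apex=3.329, x_land=87.110, impact vy=-8.081
  bounce: vy ← 0.75·8.081 = 6.061
Arc 4: start y=0.000, vy=6.061 → t=1.236, apex=1.872, x_land=103.446, impact vy=-6.061
  bounce: vy ← 0.75·6.061 = 4.546
Arc 5: start y=0.000, vy=4.546 → t=0.927, apex=1.053, x_land=115.698, impact vy=-4.546
  bounce: vy ← 0.75·4.546 = 3.409

1 2.745 10.520 36.287
2 2.197 5.918 65.329
3 1.648 3.329 87.110
4 1.236 1.872 103.446
5 0.927 1.053 115.698
final: 115.698 3.409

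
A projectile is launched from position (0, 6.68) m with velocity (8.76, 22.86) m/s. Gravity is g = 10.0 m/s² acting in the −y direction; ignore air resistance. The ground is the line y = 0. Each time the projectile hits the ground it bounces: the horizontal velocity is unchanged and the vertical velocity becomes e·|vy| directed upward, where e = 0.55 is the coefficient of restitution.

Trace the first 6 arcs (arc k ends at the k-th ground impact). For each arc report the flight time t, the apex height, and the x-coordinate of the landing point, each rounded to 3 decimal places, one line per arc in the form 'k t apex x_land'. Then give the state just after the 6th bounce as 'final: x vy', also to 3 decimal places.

Arc 1: start y=6.680, vy=22.860 → t=4.848, apex=32.809, x_land=42.465, impact vy=-25.616
  bounce: vy ← 0.55·25.616 = 14.089
Arc 2: start y=0.000, vy=14.089 → t=2.818, apex=9.925, x_land=67.149, impact vy=-14.089
  bounce: vy ← 0.55·14.089 = 7.749
Arc 3: start y=0.000, vy=7.749 → t=1.550, apex=3.002, x_land=80.725, impact vy=-7.749
  bounce: vy ← 0.55·7.749 = 4.262
Arc 4: start y=0.000, vy=4.262 → t=0.852, apex=0.908, x_land=88.191, impact vy=-4.262
  bounce: vy ← 0.55·4.262 = 2.344
Arc 5: start y=0.000, vy=2.344 → t=0.469, apex=0.275, x_land=92.298, impact vy=-2.344
  bounce: vy ← 0.55·2.344 = 1.289
Arc 6: start y=0.000, vy=1.289 → t=0.258, apex=0.083, x_land=94.557, impact vy=-1.289
  bounce: vy ← 0.55·1.289 = 0.709

1 4.848 32.809 42.465
2 2.818 9.925 67.149
3 1.550 3.002 80.725
4 0.852 0.908 88.191
5 0.469 0.275 92.298
6 0.258 0.083 94.557
final: 94.557 0.709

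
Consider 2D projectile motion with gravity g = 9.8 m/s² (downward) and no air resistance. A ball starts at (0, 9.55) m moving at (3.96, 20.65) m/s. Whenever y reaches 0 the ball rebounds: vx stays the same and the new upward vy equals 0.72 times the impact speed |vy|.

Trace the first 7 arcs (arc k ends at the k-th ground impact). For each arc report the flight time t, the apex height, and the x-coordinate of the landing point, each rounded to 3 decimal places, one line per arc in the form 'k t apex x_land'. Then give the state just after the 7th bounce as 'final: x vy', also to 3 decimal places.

1 4.635 31.306 18.354
2 3.640 16.229 32.767
3 2.621 8.413 43.145
4 1.887 4.361 50.617
5 1.359 2.261 55.997
6 0.978 1.172 59.871
7 0.704 0.608 62.660
final: 62.660 2.485

Arc 1: start y=9.550, vy=20.650 → t=4.635, apex=31.306, x_land=18.354, impact vy=-24.771
  bounce: vy ← 0.72·24.771 = 17.835
Arc 2: start y=0.000, vy=17.835 → t=3.640, apex=16.229, x_land=32.767, impact vy=-17.835
  bounce: vy ← 0.72·17.835 = 12.841
Arc 3: start y=0.000, vy=12.841 → t=2.621, apex=8.413, x_land=43.145, impact vy=-12.841
  bounce: vy ← 0.72·12.841 = 9.246
Arc 4: start y=0.000, vy=9.246 → t=1.887, apex=4.361, x_land=50.617, impact vy=-9.246
  bounce: vy ← 0.72·9.246 = 6.657
Arc 5: start y=0.000, vy=6.657 → t=1.359, apex=2.261, x_land=55.997, impact vy=-6.657
  bounce: vy ← 0.72·6.657 = 4.793
Arc 6: start y=0.000, vy=4.793 → t=0.978, apex=1.172, x_land=59.871, impact vy=-4.793
  bounce: vy ← 0.72·4.793 = 3.451
Arc 7: start y=0.000, vy=3.451 → t=0.704, apex=0.608, x_land=62.660, impact vy=-3.451
  bounce: vy ← 0.72·3.451 = 2.485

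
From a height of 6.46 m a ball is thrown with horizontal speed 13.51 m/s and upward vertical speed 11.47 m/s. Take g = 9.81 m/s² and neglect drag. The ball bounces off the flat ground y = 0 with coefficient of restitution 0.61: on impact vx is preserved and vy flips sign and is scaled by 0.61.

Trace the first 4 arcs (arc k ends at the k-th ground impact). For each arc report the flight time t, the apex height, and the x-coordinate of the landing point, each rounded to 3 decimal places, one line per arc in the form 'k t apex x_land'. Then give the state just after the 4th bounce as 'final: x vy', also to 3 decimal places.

Arc 1: start y=6.460, vy=11.470 → t=2.808, apex=13.165, x_land=37.930, impact vy=-16.072
  bounce: vy ← 0.61·16.072 = 9.804
Arc 2: start y=0.000, vy=9.804 → t=1.999, apex=4.899, x_land=64.933, impact vy=-9.804
  bounce: vy ← 0.61·9.804 = 5.980
Arc 3: start y=0.000, vy=5.980 → t=1.219, apex=1.823, x_land=81.405, impact vy=-5.980
  bounce: vy ← 0.61·5.980 = 3.648
Arc 4: start y=0.000, vy=3.648 → t=0.744, apex=0.678, x_land=91.453, impact vy=-3.648
  bounce: vy ← 0.61·3.648 = 2.225

1 2.808 13.165 37.930
2 1.999 4.899 64.933
3 1.219 1.823 81.405
4 0.744 0.678 91.453
final: 91.453 2.225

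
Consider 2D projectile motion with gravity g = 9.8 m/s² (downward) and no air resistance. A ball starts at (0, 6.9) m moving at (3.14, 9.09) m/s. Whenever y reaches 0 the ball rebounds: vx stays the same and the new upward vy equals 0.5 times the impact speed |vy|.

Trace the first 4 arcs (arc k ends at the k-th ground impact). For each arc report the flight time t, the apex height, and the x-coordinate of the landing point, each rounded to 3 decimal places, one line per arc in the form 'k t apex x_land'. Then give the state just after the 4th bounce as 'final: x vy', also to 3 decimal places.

1 2.434 11.116 7.642
2 1.506 2.779 12.371
3 0.753 0.695 14.736
4 0.377 0.174 15.918
final: 15.918 0.923

Arc 1: start y=6.900, vy=9.090 → t=2.434, apex=11.116, x_land=7.642, impact vy=-14.760
  bounce: vy ← 0.5·14.760 = 7.380
Arc 2: start y=0.000, vy=7.380 → t=1.506, apex=2.779, x_land=12.371, impact vy=-7.380
  bounce: vy ← 0.5·7.380 = 3.690
Arc 3: start y=0.000, vy=3.690 → t=0.753, apex=0.695, x_land=14.736, impact vy=-3.690
  bounce: vy ← 0.5·3.690 = 1.845
Arc 4: start y=0.000, vy=1.845 → t=0.377, apex=0.174, x_land=15.918, impact vy=-1.845
  bounce: vy ← 0.5·1.845 = 0.923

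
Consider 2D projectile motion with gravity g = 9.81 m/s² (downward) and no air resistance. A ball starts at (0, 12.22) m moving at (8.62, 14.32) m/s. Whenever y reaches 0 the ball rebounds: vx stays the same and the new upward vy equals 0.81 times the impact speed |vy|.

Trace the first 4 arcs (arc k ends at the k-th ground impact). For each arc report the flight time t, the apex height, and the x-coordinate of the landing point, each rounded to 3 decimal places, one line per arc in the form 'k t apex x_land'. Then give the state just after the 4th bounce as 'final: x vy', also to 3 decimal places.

1 3.610 22.672 31.115
2 3.483 14.875 61.138
3 2.821 9.759 85.456
4 2.285 6.403 105.153
final: 105.153 9.079

Arc 1: start y=12.220, vy=14.320 → t=3.610, apex=22.672, x_land=31.115, impact vy=-21.091
  bounce: vy ← 0.81·21.091 = 17.083
Arc 2: start y=0.000, vy=17.083 → t=3.483, apex=14.875, x_land=61.138, impact vy=-17.083
  bounce: vy ← 0.81·17.083 = 13.838
Arc 3: start y=0.000, vy=13.838 → t=2.821, apex=9.759, x_land=85.456, impact vy=-13.838
  bounce: vy ← 0.81·13.838 = 11.208
Arc 4: start y=0.000, vy=11.208 → t=2.285, apex=6.403, x_land=105.153, impact vy=-11.208
  bounce: vy ← 0.81·11.208 = 9.079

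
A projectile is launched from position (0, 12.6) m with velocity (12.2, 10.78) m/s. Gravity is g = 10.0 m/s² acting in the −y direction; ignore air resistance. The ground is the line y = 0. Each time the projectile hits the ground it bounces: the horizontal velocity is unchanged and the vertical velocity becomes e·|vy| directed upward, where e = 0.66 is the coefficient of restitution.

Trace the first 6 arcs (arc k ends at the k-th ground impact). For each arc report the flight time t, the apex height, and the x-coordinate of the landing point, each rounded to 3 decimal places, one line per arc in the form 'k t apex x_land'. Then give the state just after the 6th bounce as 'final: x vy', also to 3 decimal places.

1 2.997 18.410 36.562
2 2.533 8.020 67.463
3 1.672 3.493 87.858
4 1.103 1.522 101.319
5 0.728 0.663 110.203
6 0.481 0.289 116.067
final: 116.067 1.586

Arc 1: start y=12.600, vy=10.780 → t=2.997, apex=18.410, x_land=36.562, impact vy=-19.189
  bounce: vy ← 0.66·19.189 = 12.665
Arc 2: start y=0.000, vy=12.665 → t=2.533, apex=8.020, x_land=67.463, impact vy=-12.665
  bounce: vy ← 0.66·12.665 = 8.359
Arc 3: start y=0.000, vy=8.359 → t=1.672, apex=3.493, x_land=87.858, impact vy=-8.359
  bounce: vy ← 0.66·8.359 = 5.517
Arc 4: start y=0.000, vy=5.517 → t=1.103, apex=1.522, x_land=101.319, impact vy=-5.517
  bounce: vy ← 0.66·5.517 = 3.641
Arc 5: start y=0.000, vy=3.641 → t=0.728, apex=0.663, x_land=110.203, impact vy=-3.641
  bounce: vy ← 0.66·3.641 = 2.403
Arc 6: start y=0.000, vy=2.403 → t=0.481, apex=0.289, x_land=116.067, impact vy=-2.403
  bounce: vy ← 0.66·2.403 = 1.586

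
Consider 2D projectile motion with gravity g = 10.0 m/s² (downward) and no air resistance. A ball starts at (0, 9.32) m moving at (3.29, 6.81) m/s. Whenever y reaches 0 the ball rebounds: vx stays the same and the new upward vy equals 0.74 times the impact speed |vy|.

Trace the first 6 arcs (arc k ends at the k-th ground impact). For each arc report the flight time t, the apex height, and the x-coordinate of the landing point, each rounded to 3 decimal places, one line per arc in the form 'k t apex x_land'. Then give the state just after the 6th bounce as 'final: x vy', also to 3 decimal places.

1 2.207 11.639 7.260
2 2.258 6.373 14.689
3 1.671 3.490 20.186
4 1.237 1.911 24.254
5 0.915 1.047 27.265
6 0.677 0.573 29.493
final: 29.493 2.505

Arc 1: start y=9.320, vy=6.810 → t=2.207, apex=11.639, x_land=7.260, impact vy=-15.257
  bounce: vy ← 0.74·15.257 = 11.290
Arc 2: start y=0.000, vy=11.290 → t=2.258, apex=6.373, x_land=14.689, impact vy=-11.290
  bounce: vy ← 0.74·11.290 = 8.355
Arc 3: start y=0.000, vy=8.355 → t=1.671, apex=3.490, x_land=20.186, impact vy=-8.355
  bounce: vy ← 0.74·8.355 = 6.183
Arc 4: start y=0.000, vy=6.183 → t=1.237, apex=1.911, x_land=24.254, impact vy=-6.183
  bounce: vy ← 0.74·6.183 = 4.575
Arc 5: start y=0.000, vy=4.575 → t=0.915, apex=1.047, x_land=27.265, impact vy=-4.575
  bounce: vy ← 0.74·4.575 = 3.386
Arc 6: start y=0.000, vy=3.386 → t=0.677, apex=0.573, x_land=29.493, impact vy=-3.386
  bounce: vy ← 0.74·3.386 = 2.505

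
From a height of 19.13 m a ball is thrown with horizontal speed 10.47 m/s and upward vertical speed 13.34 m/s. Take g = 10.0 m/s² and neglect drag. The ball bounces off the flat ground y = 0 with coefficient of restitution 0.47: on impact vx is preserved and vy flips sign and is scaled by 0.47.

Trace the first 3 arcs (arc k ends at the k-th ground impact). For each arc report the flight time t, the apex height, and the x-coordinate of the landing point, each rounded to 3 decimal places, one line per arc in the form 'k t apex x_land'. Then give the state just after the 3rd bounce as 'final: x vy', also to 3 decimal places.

Arc 1: start y=19.130, vy=13.340 → t=3.702, apex=28.028, x_land=38.756, impact vy=-23.676
  bounce: vy ← 0.47·23.676 = 11.128
Arc 2: start y=0.000, vy=11.128 → t=2.226, apex=6.191, x_land=62.057, impact vy=-11.128
  bounce: vy ← 0.47·11.128 = 5.230
Arc 3: start y=0.000, vy=5.230 → t=1.046, apex=1.368, x_land=73.009, impact vy=-5.230
  bounce: vy ← 0.47·5.230 = 2.458

1 3.702 28.028 38.756
2 2.226 6.191 62.057
3 1.046 1.368 73.009
final: 73.009 2.458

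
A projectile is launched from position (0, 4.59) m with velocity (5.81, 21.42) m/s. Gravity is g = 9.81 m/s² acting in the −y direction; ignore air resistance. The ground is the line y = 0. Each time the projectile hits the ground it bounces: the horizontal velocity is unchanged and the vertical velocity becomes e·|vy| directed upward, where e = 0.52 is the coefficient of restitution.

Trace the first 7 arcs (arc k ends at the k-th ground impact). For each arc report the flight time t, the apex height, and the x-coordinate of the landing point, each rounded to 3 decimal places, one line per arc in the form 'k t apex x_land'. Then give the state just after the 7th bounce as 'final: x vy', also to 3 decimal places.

Arc 1: start y=4.590, vy=21.420 → t=4.572, apex=27.975, x_land=26.561, impact vy=-23.428
  bounce: vy ← 0.52·23.428 = 12.183
Arc 2: start y=0.000, vy=12.183 → t=2.484, apex=7.564, x_land=40.992, impact vy=-12.183
  bounce: vy ← 0.52·12.183 = 6.335
Arc 3: start y=0.000, vy=6.335 → t=1.292, apex=2.045, x_land=48.495, impact vy=-6.335
  bounce: vy ← 0.52·6.335 = 3.294
Arc 4: start y=0.000, vy=3.294 → t=0.672, apex=0.553, x_land=52.397, impact vy=-3.294
  bounce: vy ← 0.52·3.294 = 1.713
Arc 5: start y=0.000, vy=1.713 → t=0.349, apex=0.150, x_land=54.426, impact vy=-1.713
  bounce: vy ← 0.52·1.713 = 0.891
Arc 6: start y=0.000, vy=0.891 → t=0.182, apex=0.040, x_land=55.482, impact vy=-0.891
  bounce: vy ← 0.52·0.891 = 0.463
Arc 7: start y=0.000, vy=0.463 → t=0.094, apex=0.011, x_land=56.030, impact vy=-0.463
  bounce: vy ← 0.52·0.463 = 0.241

1 4.572 27.975 26.561
2 2.484 7.564 40.992
3 1.292 2.045 48.495
4 0.672 0.553 52.397
5 0.349 0.150 54.426
6 0.182 0.040 55.482
7 0.094 0.011 56.030
final: 56.030 0.241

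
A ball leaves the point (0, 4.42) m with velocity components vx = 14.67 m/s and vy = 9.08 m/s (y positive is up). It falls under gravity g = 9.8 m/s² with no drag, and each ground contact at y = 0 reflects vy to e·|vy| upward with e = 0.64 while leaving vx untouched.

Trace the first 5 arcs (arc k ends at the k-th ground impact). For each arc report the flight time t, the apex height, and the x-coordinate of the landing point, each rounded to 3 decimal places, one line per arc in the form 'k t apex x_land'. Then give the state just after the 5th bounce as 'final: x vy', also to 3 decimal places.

Arc 1: start y=4.420, vy=9.080 → t=2.253, apex=8.626, x_land=33.057, impact vy=-13.003
  bounce: vy ← 0.64·13.003 = 8.322
Arc 2: start y=0.000, vy=8.322 → t=1.698, apex=3.533, x_land=57.972, impact vy=-8.322
  bounce: vy ← 0.64·8.322 = 5.326
Arc 3: start y=0.000, vy=5.326 → t=1.087, apex=1.447, x_land=73.917, impact vy=-5.326
  bounce: vy ← 0.64·5.326 = 3.409
Arc 4: start y=0.000, vy=3.409 → t=0.696, apex=0.593, x_land=84.122, impact vy=-3.409
  bounce: vy ← 0.64·3.409 = 2.182
Arc 5: start y=0.000, vy=2.182 → t=0.445, apex=0.243, x_land=90.654, impact vy=-2.182
  bounce: vy ← 0.64·2.182 = 1.396

1 2.253 8.626 33.057
2 1.698 3.533 57.972
3 1.087 1.447 73.917
4 0.696 0.593 84.122
5 0.445 0.243 90.654
final: 90.654 1.396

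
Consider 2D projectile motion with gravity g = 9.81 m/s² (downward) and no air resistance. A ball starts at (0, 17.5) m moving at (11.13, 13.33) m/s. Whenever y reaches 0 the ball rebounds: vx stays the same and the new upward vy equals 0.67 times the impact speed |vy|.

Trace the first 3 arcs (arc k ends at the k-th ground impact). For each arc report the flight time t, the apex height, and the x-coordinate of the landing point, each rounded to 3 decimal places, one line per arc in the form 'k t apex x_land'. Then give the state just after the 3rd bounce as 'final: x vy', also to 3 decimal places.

Arc 1: start y=17.500, vy=13.330 → t=3.686, apex=26.557, x_land=41.021, impact vy=-22.826
  bounce: vy ← 0.67·22.826 = 15.294
Arc 2: start y=0.000, vy=15.294 → t=3.118, apex=11.921, x_land=75.724, impact vy=-15.294
  bounce: vy ← 0.67·15.294 = 10.247
Arc 3: start y=0.000, vy=10.247 → t=2.089, apex=5.351, x_land=98.975, impact vy=-10.247
  bounce: vy ← 0.67·10.247 = 6.865

1 3.686 26.557 41.021
2 3.118 11.921 75.724
3 2.089 5.351 98.975
final: 98.975 6.865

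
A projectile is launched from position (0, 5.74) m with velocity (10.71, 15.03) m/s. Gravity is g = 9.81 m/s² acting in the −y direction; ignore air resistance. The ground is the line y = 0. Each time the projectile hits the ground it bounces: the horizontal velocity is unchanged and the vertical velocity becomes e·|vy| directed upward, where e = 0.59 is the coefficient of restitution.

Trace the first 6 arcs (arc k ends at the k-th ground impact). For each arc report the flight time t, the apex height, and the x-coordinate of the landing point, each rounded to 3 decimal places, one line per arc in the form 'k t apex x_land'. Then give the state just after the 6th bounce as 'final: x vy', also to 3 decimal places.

1 3.408 17.254 36.496
2 2.213 6.006 60.198
3 1.306 2.091 74.183
4 0.770 0.728 82.434
5 0.455 0.253 87.302
6 0.268 0.088 90.174
final: 90.174 0.776

Arc 1: start y=5.740, vy=15.030 → t=3.408, apex=17.254, x_land=36.496, impact vy=-18.399
  bounce: vy ← 0.59·18.399 = 10.855
Arc 2: start y=0.000, vy=10.855 → t=2.213, apex=6.006, x_land=60.198, impact vy=-10.855
  bounce: vy ← 0.59·10.855 = 6.405
Arc 3: start y=0.000, vy=6.405 → t=1.306, apex=2.091, x_land=74.183, impact vy=-6.405
  bounce: vy ← 0.59·6.405 = 3.779
Arc 4: start y=0.000, vy=3.779 → t=0.770, apex=0.728, x_land=82.434, impact vy=-3.779
  bounce: vy ← 0.59·3.779 = 2.229
Arc 5: start y=0.000, vy=2.229 → t=0.455, apex=0.253, x_land=87.302, impact vy=-2.229
  bounce: vy ← 0.59·2.229 = 1.315
Arc 6: start y=0.000, vy=1.315 → t=0.268, apex=0.088, x_land=90.174, impact vy=-1.315
  bounce: vy ← 0.59·1.315 = 0.776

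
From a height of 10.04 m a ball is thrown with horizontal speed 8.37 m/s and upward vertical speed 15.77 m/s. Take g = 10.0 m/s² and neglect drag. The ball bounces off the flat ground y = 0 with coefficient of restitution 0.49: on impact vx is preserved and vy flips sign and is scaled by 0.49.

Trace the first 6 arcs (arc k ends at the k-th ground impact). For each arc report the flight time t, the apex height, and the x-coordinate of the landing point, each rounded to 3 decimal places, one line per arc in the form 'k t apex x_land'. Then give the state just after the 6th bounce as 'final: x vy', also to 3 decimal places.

1 3.697 22.475 30.945
2 2.078 5.396 48.335
3 1.018 1.296 56.857
4 0.499 0.311 61.032
5 0.244 0.075 63.078
6 0.120 0.018 64.081
final: 64.081 0.293

Arc 1: start y=10.040, vy=15.770 → t=3.697, apex=22.475, x_land=30.945, impact vy=-21.201
  bounce: vy ← 0.49·21.201 = 10.389
Arc 2: start y=0.000, vy=10.389 → t=2.078, apex=5.396, x_land=48.335, impact vy=-10.389
  bounce: vy ← 0.49·10.389 = 5.090
Arc 3: start y=0.000, vy=5.090 → t=1.018, apex=1.296, x_land=56.857, impact vy=-5.090
  bounce: vy ← 0.49·5.090 = 2.494
Arc 4: start y=0.000, vy=2.494 → t=0.499, apex=0.311, x_land=61.032, impact vy=-2.494
  bounce: vy ← 0.49·2.494 = 1.222
Arc 5: start y=0.000, vy=1.222 → t=0.244, apex=0.075, x_land=63.078, impact vy=-1.222
  bounce: vy ← 0.49·1.222 = 0.599
Arc 6: start y=0.000, vy=0.599 → t=0.120, apex=0.018, x_land=64.081, impact vy=-0.599
  bounce: vy ← 0.49·0.599 = 0.293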